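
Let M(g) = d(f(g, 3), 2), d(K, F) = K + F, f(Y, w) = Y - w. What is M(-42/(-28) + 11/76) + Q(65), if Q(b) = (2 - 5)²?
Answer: 733/76 ≈ 9.6447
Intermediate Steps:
Q(b) = 9 (Q(b) = (-3)² = 9)
d(K, F) = F + K
M(g) = -1 + g (M(g) = 2 + (g - 1*3) = 2 + (g - 3) = 2 + (-3 + g) = -1 + g)
M(-42/(-28) + 11/76) + Q(65) = (-1 + (-42/(-28) + 11/76)) + 9 = (-1 + (-42*(-1/28) + 11*(1/76))) + 9 = (-1 + (3/2 + 11/76)) + 9 = (-1 + 125/76) + 9 = 49/76 + 9 = 733/76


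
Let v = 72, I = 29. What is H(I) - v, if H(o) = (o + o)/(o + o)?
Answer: -71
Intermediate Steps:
H(o) = 1 (H(o) = (2*o)/((2*o)) = (2*o)*(1/(2*o)) = 1)
H(I) - v = 1 - 1*72 = 1 - 72 = -71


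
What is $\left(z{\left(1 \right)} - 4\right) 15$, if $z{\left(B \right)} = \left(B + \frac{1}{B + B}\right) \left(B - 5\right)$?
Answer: $-150$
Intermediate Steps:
$z{\left(B \right)} = \left(-5 + B\right) \left(B + \frac{1}{2 B}\right)$ ($z{\left(B \right)} = \left(B + \frac{1}{2 B}\right) \left(-5 + B\right) = \left(-5 + B\right) \left(B + \frac{1}{2 B}\right)$)
$\left(z{\left(1 \right)} - 4\right) 15 = \left(\left(\frac{1}{2} + 1^{2} - 5 - \frac{5}{2 \cdot 1}\right) - 4\right) 15 = \left(\left(\frac{1}{2} + 1 - 5 - \frac{5}{2}\right) - 4\right) 15 = \left(-6 - 4\right) 15 = \left(-10\right) 15 = -150$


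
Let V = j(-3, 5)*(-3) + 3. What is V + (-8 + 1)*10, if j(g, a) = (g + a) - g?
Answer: -82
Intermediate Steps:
j(g, a) = a (j(g, a) = (a + g) - g = a)
V = -12 (V = 5*(-3) + 3 = -15 + 3 = -12)
V + (-8 + 1)*10 = -12 + (-8 + 1)*10 = -12 - 7*10 = -12 - 70 = -82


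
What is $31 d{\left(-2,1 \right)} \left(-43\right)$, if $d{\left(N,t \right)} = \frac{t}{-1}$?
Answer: $1333$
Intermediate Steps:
$d{\left(N,t \right)} = - t$ ($d{\left(N,t \right)} = t \left(-1\right) = - t$)
$31 d{\left(-2,1 \right)} \left(-43\right) = 31 \left(\left(-1\right) 1\right) \left(-43\right) = 31 \left(-1\right) \left(-43\right) = \left(-31\right) \left(-43\right) = 1333$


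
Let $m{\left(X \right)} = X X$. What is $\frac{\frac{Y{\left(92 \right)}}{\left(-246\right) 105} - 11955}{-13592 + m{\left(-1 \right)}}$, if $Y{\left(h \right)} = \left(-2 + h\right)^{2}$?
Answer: $\frac{3431175}{3900617} \approx 0.87965$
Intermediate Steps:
$m{\left(X \right)} = X^{2}$
$\frac{\frac{Y{\left(92 \right)}}{\left(-246\right) 105} - 11955}{-13592 + m{\left(-1 \right)}} = \frac{\frac{\left(-2 + 92\right)^{2}}{\left(-246\right) 105} - 11955}{-13592 + \left(-1\right)^{2}} = \frac{\frac{90^{2}}{-25830} - 11955}{-13592 + 1} = \frac{8100 \left(- \frac{1}{25830}\right) - 11955}{-13591} = \left(- \frac{90}{287} - 11955\right) \left(- \frac{1}{13591}\right) = \left(- \frac{3431175}{287}\right) \left(- \frac{1}{13591}\right) = \frac{3431175}{3900617}$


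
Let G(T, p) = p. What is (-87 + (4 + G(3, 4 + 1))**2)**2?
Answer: 36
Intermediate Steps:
(-87 + (4 + G(3, 4 + 1))**2)**2 = (-87 + (4 + (4 + 1))**2)**2 = (-87 + (4 + 5)**2)**2 = (-87 + 9**2)**2 = (-87 + 81)**2 = (-6)**2 = 36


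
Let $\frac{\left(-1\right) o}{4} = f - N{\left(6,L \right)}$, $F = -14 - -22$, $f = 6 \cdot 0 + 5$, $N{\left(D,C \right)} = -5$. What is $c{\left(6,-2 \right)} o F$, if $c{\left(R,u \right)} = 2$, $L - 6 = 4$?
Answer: $-640$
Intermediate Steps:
$L = 10$ ($L = 6 + 4 = 10$)
$f = 5$ ($f = 0 + 5 = 5$)
$F = 8$ ($F = -14 + 22 = 8$)
$o = -40$ ($o = - 4 \left(5 - -5\right) = - 4 \left(5 + 5\right) = \left(-4\right) 10 = -40$)
$c{\left(6,-2 \right)} o F = 2 \left(-40\right) 8 = \left(-80\right) 8 = -640$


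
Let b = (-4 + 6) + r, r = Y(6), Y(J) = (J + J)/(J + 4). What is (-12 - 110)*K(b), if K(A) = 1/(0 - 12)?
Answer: 61/6 ≈ 10.167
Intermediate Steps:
Y(J) = 2*J/(4 + J) (Y(J) = (2*J)/(4 + J) = 2*J/(4 + J))
r = 6/5 (r = 2*6/(4 + 6) = 2*6/10 = 2*6*(⅒) = 6/5 ≈ 1.2000)
b = 16/5 (b = (-4 + 6) + 6/5 = 2 + 6/5 = 16/5 ≈ 3.2000)
K(A) = -1/12 (K(A) = 1/(-12) = -1/12)
(-12 - 110)*K(b) = (-12 - 110)*(-1/12) = -122*(-1/12) = 61/6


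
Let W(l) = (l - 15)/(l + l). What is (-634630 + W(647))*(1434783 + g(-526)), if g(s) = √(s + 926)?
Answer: -589137707647082/647 ≈ -9.1057e+11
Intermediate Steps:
W(l) = (-15 + l)/(2*l) (W(l) = (-15 + l)/((2*l)) = (-15 + l)*(1/(2*l)) = (-15 + l)/(2*l))
g(s) = √(926 + s)
(-634630 + W(647))*(1434783 + g(-526)) = (-634630 + (½)*(-15 + 647)/647)*(1434783 + √(926 - 526)) = (-634630 + (½)*(1/647)*632)*(1434783 + √400) = (-634630 + 316/647)*(1434783 + 20) = -410605294/647*1434803 = -589137707647082/647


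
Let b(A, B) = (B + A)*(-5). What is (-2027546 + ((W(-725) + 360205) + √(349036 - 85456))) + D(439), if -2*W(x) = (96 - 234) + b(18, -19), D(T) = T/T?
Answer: -3334547/2 + 2*√65895 ≈ -1.6668e+6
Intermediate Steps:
b(A, B) = -5*A - 5*B (b(A, B) = (A + B)*(-5) = -5*A - 5*B)
D(T) = 1
W(x) = 133/2 (W(x) = -((96 - 234) + (-5*18 - 5*(-19)))/2 = -(-138 + (-90 + 95))/2 = -(-138 + 5)/2 = -½*(-133) = 133/2)
(-2027546 + ((W(-725) + 360205) + √(349036 - 85456))) + D(439) = (-2027546 + ((133/2 + 360205) + √(349036 - 85456))) + 1 = (-2027546 + (720543/2 + √263580)) + 1 = (-2027546 + (720543/2 + 2*√65895)) + 1 = (-3334549/2 + 2*√65895) + 1 = -3334547/2 + 2*√65895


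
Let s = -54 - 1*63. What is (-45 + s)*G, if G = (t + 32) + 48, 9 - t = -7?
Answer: -15552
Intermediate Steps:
t = 16 (t = 9 - 1*(-7) = 9 + 7 = 16)
s = -117 (s = -54 - 63 = -117)
G = 96 (G = (16 + 32) + 48 = 48 + 48 = 96)
(-45 + s)*G = (-45 - 117)*96 = -162*96 = -15552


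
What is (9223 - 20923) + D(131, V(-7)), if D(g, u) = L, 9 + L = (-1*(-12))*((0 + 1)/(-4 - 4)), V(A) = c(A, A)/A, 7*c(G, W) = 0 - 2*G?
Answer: -23421/2 ≈ -11711.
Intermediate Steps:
c(G, W) = -2*G/7 (c(G, W) = (0 - 2*G)/7 = (-2*G)/7 = -2*G/7)
V(A) = -2/7 (V(A) = (-2*A/7)/A = -2/7)
L = -21/2 (L = -9 + (-1*(-12))*((0 + 1)/(-4 - 4)) = -9 + 12*(1/(-8)) = -9 + 12*(1*(-1/8)) = -9 + 12*(-1/8) = -9 - 3/2 = -21/2 ≈ -10.500)
D(g, u) = -21/2
(9223 - 20923) + D(131, V(-7)) = (9223 - 20923) - 21/2 = -11700 - 21/2 = -23421/2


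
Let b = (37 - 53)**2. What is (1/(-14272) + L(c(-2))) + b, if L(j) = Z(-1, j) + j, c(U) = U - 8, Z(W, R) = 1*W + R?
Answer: 3353919/14272 ≈ 235.00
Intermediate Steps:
Z(W, R) = R + W (Z(W, R) = W + R = R + W)
c(U) = -8 + U
b = 256 (b = (-16)**2 = 256)
L(j) = -1 + 2*j (L(j) = (j - 1) + j = (-1 + j) + j = -1 + 2*j)
(1/(-14272) + L(c(-2))) + b = (1/(-14272) + (-1 + 2*(-8 - 2))) + 256 = (-1/14272 + (-1 + 2*(-10))) + 256 = (-1/14272 + (-1 - 20)) + 256 = (-1/14272 - 21) + 256 = -299713/14272 + 256 = 3353919/14272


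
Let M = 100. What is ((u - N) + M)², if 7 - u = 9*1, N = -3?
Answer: 10201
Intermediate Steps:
u = -2 (u = 7 - 9 = -2)
((u - N) + M)² = ((-2 - 1*(-3)) + 100)² = ((-2 + 3) + 100)² = (1 + 100)² = 101² = 10201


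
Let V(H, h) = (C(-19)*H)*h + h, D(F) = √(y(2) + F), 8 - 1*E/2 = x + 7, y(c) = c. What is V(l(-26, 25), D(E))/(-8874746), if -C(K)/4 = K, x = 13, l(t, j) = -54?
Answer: 4103*I*√22/8874746 ≈ 0.0021685*I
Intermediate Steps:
C(K) = -4*K
E = -24 (E = 16 - 2*(13 + 7) = 16 - 2*20 = 16 - 40 = -24)
D(F) = √(2 + F)
V(H, h) = h + 76*H*h (V(H, h) = ((-4*(-19))*H)*h + h = (76*H)*h + h = 76*H*h + h = h + 76*H*h)
V(l(-26, 25), D(E))/(-8874746) = (√(2 - 24)*(1 + 76*(-54)))/(-8874746) = (√(-22)*(1 - 4104))*(-1/8874746) = ((I*√22)*(-4103))*(-1/8874746) = -4103*I*√22*(-1/8874746) = 4103*I*√22/8874746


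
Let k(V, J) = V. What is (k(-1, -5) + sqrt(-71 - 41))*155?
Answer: -155 + 620*I*sqrt(7) ≈ -155.0 + 1640.4*I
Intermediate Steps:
(k(-1, -5) + sqrt(-71 - 41))*155 = (-1 + sqrt(-71 - 41))*155 = (-1 + sqrt(-112))*155 = (-1 + 4*I*sqrt(7))*155 = -155 + 620*I*sqrt(7)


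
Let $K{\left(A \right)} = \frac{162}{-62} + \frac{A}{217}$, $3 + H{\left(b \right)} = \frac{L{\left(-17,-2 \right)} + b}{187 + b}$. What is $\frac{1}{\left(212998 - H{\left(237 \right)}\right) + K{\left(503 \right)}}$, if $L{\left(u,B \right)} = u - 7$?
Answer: $\frac{92008}{19597722651} \approx 4.6948 \cdot 10^{-6}$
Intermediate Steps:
$L{\left(u,B \right)} = -7 + u$ ($L{\left(u,B \right)} = u - 7 = -7 + u$)
$H{\left(b \right)} = -3 + \frac{-24 + b}{187 + b}$ ($H{\left(b \right)} = -3 + \frac{\left(-7 - 17\right) + b}{187 + b} = -3 + \frac{-24 + b}{187 + b}$)
$K{\left(A \right)} = - \frac{81}{31} + \frac{A}{217}$ ($K{\left(A \right)} = 162 \left(- \frac{1}{62}\right) + A \frac{1}{217} = - \frac{81}{31} + \frac{A}{217}$)
$\frac{1}{\left(212998 - H{\left(237 \right)}\right) + K{\left(503 \right)}} = \frac{1}{\left(212998 - \frac{-585 - 474}{187 + 237}\right) + \left(- \frac{81}{31} + \frac{1}{217} \cdot 503\right)} = \frac{1}{\left(212998 - \frac{-585 - 474}{424}\right) + \left(- \frac{81}{31} + \frac{503}{217}\right)} = \frac{1}{\left(212998 - \frac{1}{424} \left(-1059\right)\right) - \frac{64}{217}} = \frac{1}{\left(212998 - - \frac{1059}{424}\right) - \frac{64}{217}} = \frac{1}{\left(212998 + \frac{1059}{424}\right) - \frac{64}{217}} = \frac{1}{\frac{90312211}{424} - \frac{64}{217}} = \frac{1}{\frac{19597722651}{92008}} = \frac{92008}{19597722651}$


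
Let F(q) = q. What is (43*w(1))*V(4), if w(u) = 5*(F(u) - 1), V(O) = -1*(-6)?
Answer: 0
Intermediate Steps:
V(O) = 6
w(u) = -5 + 5*u (w(u) = 5*(u - 1) = 5*(-1 + u) = -5 + 5*u)
(43*w(1))*V(4) = (43*(-5 + 5*1))*6 = (43*(-5 + 5))*6 = (43*0)*6 = 0*6 = 0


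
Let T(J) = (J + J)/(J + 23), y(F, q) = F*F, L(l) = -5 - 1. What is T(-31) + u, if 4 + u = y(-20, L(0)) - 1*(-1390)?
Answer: 7175/4 ≈ 1793.8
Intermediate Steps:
L(l) = -6
y(F, q) = F²
u = 1786 (u = -4 + ((-20)² - 1*(-1390)) = -4 + (400 + 1390) = -4 + 1790 = 1786)
T(J) = 2*J/(23 + J) (T(J) = (2*J)/(23 + J) = 2*J/(23 + J))
T(-31) + u = 2*(-31)/(23 - 31) + 1786 = 2*(-31)/(-8) + 1786 = 2*(-31)*(-⅛) + 1786 = 31/4 + 1786 = 7175/4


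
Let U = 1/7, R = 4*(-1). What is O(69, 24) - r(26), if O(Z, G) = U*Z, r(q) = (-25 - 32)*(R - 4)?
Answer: -3123/7 ≈ -446.14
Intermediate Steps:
R = -4
r(q) = 456 (r(q) = (-25 - 32)*(-4 - 4) = -57*(-8) = 456)
U = ⅐ ≈ 0.14286
O(Z, G) = Z/7
O(69, 24) - r(26) = (⅐)*69 - 1*456 = 69/7 - 456 = -3123/7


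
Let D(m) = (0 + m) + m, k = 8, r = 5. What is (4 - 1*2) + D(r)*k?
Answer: 82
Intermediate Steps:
D(m) = 2*m (D(m) = m + m = 2*m)
(4 - 1*2) + D(r)*k = (4 - 1*2) + (2*5)*8 = (4 - 2) + 10*8 = 2 + 80 = 82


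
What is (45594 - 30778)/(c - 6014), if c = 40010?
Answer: 3704/8499 ≈ 0.43582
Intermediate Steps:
(45594 - 30778)/(c - 6014) = (45594 - 30778)/(40010 - 6014) = 14816/33996 = 14816*(1/33996) = 3704/8499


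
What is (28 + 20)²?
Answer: 2304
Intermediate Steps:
(28 + 20)² = 48² = 2304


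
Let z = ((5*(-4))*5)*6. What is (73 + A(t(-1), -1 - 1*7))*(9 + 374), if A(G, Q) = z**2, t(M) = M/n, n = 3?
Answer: 137907959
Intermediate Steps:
z = -600 (z = -20*5*6 = -100*6 = -600)
t(M) = M/3
A(G, Q) = 360000 (A(G, Q) = (-600)**2 = 360000)
(73 + A(t(-1), -1 - 1*7))*(9 + 374) = (73 + 360000)*(9 + 374) = 360073*383 = 137907959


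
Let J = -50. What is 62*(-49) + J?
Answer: -3088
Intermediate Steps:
62*(-49) + J = 62*(-49) - 50 = -3038 - 50 = -3088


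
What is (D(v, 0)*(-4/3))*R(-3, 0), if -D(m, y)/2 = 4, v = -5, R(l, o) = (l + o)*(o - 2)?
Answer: 64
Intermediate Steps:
R(l, o) = (-2 + o)*(l + o) (R(l, o) = (l + o)*(-2 + o) = (-2 + o)*(l + o))
D(m, y) = -8 (D(m, y) = -2*4 = -8)
(D(v, 0)*(-4/3))*R(-3, 0) = (-(-32)/3)*(0² - 2*(-3) - 2*0 - 3*0) = (-(-32)/3)*(0 + 6 + 0 + 0) = -8*(-4/3)*6 = (32/3)*6 = 64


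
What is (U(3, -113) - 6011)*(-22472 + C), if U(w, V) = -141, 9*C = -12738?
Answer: 440864624/3 ≈ 1.4695e+8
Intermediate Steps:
C = -4246/3 (C = (⅑)*(-12738) = -4246/3 ≈ -1415.3)
(U(3, -113) - 6011)*(-22472 + C) = (-141 - 6011)*(-22472 - 4246/3) = -6152*(-71662/3) = 440864624/3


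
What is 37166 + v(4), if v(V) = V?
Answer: 37170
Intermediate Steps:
37166 + v(4) = 37166 + 4 = 37170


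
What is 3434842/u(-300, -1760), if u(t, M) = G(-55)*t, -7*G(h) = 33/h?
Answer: -12021947/90 ≈ -1.3358e+5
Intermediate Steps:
G(h) = -33/(7*h)
u(t, M) = 3*t/35 (u(t, M) = (-33/7/(-55))*t = (-33/7*(-1/55))*t = 3*t/35)
3434842/u(-300, -1760) = 3434842/(((3/35)*(-300))) = 3434842/(-180/7) = 3434842*(-7/180) = -12021947/90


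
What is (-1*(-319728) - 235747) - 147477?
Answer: -63496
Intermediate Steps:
(-1*(-319728) - 235747) - 147477 = (319728 - 235747) - 147477 = 83981 - 147477 = -63496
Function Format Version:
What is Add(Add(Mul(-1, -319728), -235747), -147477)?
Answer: -63496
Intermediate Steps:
Add(Add(Mul(-1, -319728), -235747), -147477) = Add(Add(319728, -235747), -147477) = Add(83981, -147477) = -63496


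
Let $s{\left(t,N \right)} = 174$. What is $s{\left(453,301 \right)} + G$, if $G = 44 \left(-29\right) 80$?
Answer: $-101906$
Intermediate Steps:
$G = -102080$ ($G = \left(-1276\right) 80 = -102080$)
$s{\left(453,301 \right)} + G = 174 - 102080 = -101906$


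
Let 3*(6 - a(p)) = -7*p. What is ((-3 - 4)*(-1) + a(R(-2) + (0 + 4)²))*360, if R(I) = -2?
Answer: 16440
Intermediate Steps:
a(p) = 6 + 7*p/3 (a(p) = 6 - (-7)*p/3 = 6 + 7*p/3)
((-3 - 4)*(-1) + a(R(-2) + (0 + 4)²))*360 = ((-3 - 4)*(-1) + (6 + 7*(-2 + (0 + 4)²)/3))*360 = (-7*(-1) + (6 + 7*(-2 + 4²)/3))*360 = (7 + (6 + 7*(-2 + 16)/3))*360 = (7 + (6 + (7/3)*14))*360 = (7 + (6 + 98/3))*360 = (7 + 116/3)*360 = (137/3)*360 = 16440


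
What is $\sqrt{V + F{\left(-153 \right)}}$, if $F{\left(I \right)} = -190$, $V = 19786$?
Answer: $2 \sqrt{4899} \approx 139.99$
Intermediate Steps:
$\sqrt{V + F{\left(-153 \right)}} = \sqrt{19786 - 190} = \sqrt{19596} = 2 \sqrt{4899}$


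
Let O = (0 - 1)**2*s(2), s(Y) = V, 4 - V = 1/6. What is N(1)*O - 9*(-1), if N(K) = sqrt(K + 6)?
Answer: 9 + 23*sqrt(7)/6 ≈ 19.142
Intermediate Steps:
V = 23/6 (V = 4 - 1/6 = 23/6 ≈ 3.8333)
N(K) = sqrt(6 + K)
s(Y) = 23/6
O = 23/6 (O = (0 - 1)**2*(23/6) = (-1)**2*(23/6) = 1*(23/6) = 23/6 ≈ 3.8333)
N(1)*O - 9*(-1) = sqrt(6 + 1)*(23/6) - 9*(-1) = sqrt(7)*(23/6) + 9 = 23*sqrt(7)/6 + 9 = 9 + 23*sqrt(7)/6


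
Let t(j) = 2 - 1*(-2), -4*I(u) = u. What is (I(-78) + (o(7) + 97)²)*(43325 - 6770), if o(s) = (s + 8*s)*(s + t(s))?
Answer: 45629376645/2 ≈ 2.2815e+10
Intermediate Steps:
I(u) = -u/4
t(j) = 4 (t(j) = 2 + 2 = 4)
o(s) = 9*s*(4 + s) (o(s) = (s + 8*s)*(s + 4) = (9*s)*(4 + s) = 9*s*(4 + s))
(I(-78) + (o(7) + 97)²)*(43325 - 6770) = (-¼*(-78) + (9*7*(4 + 7) + 97)²)*(43325 - 6770) = (39/2 + (9*7*11 + 97)²)*36555 = (39/2 + (693 + 97)²)*36555 = (39/2 + 790²)*36555 = (39/2 + 624100)*36555 = (1248239/2)*36555 = 45629376645/2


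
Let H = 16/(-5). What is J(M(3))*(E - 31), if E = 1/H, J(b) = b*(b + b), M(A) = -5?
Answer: -12525/8 ≈ -1565.6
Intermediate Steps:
H = -16/5 (H = 16*(-1/5) = -16/5 ≈ -3.2000)
J(b) = 2*b**2 (J(b) = b*(2*b) = 2*b**2)
E = -5/16 (E = 1/(-16/5) = -5/16 ≈ -0.31250)
J(M(3))*(E - 31) = (2*(-5)**2)*(-5/16 - 31) = (2*25)*(-501/16) = 50*(-501/16) = -12525/8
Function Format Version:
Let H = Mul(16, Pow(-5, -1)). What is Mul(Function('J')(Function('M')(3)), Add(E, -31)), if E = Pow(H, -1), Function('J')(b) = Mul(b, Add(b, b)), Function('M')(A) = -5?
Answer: Rational(-12525, 8) ≈ -1565.6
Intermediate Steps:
H = Rational(-16, 5) (H = Mul(16, Rational(-1, 5)) = Rational(-16, 5) ≈ -3.2000)
Function('J')(b) = Mul(2, Pow(b, 2)) (Function('J')(b) = Mul(b, Mul(2, b)) = Mul(2, Pow(b, 2)))
E = Rational(-5, 16) (E = Pow(Rational(-16, 5), -1) = Rational(-5, 16) ≈ -0.31250)
Mul(Function('J')(Function('M')(3)), Add(E, -31)) = Mul(Mul(2, Pow(-5, 2)), Add(Rational(-5, 16), -31)) = Mul(Mul(2, 25), Rational(-501, 16)) = Mul(50, Rational(-501, 16)) = Rational(-12525, 8)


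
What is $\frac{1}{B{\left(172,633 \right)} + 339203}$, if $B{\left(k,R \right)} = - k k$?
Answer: $\frac{1}{309619} \approx 3.2298 \cdot 10^{-6}$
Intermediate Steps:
$B{\left(k,R \right)} = - k^{2}$
$\frac{1}{B{\left(172,633 \right)} + 339203} = \frac{1}{- 172^{2} + 339203} = \frac{1}{\left(-1\right) 29584 + 339203} = \frac{1}{-29584 + 339203} = \frac{1}{309619}$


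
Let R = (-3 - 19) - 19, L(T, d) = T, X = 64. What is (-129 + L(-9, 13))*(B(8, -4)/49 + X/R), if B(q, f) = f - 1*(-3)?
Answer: 438426/2009 ≈ 218.23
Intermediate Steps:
R = -41 (R = -22 - 19 = -41)
B(q, f) = 3 + f (B(q, f) = f + 3 = 3 + f)
(-129 + L(-9, 13))*(B(8, -4)/49 + X/R) = (-129 - 9)*((3 - 4)/49 + 64/(-41)) = -138*(-1*1/49 + 64*(-1/41)) = -138*(-1/49 - 64/41) = -138*(-3177/2009) = 438426/2009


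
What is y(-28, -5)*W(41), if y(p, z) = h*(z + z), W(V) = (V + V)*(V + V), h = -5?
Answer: 336200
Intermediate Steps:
W(V) = 4*V² (W(V) = (2*V)*(2*V) = 4*V²)
y(p, z) = -10*z (y(p, z) = -5*(z + z) = -10*z)
y(-28, -5)*W(41) = (-10*(-5))*(4*41²) = 50*(4*1681) = 50*6724 = 336200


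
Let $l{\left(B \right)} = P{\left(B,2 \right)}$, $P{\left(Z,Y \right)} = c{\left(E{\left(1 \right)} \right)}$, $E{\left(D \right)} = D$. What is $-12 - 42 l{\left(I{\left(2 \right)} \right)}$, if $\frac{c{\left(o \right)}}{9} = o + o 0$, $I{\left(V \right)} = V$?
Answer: $-390$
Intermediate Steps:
$c{\left(o \right)} = 9 o$ ($c{\left(o \right)} = 9 \left(o + o 0\right) = 9 \left(o + 0\right) = 9 o$)
$P{\left(Z,Y \right)} = 9$ ($P{\left(Z,Y \right)} = 9 \cdot 1 = 9$)
$l{\left(B \right)} = 9$
$-12 - 42 l{\left(I{\left(2 \right)} \right)} = -12 - 378 = -390$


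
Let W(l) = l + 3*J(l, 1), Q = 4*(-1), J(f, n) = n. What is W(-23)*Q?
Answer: 80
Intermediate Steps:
Q = -4
W(l) = 3 + l (W(l) = l + 3*1 = l + 3 = 3 + l)
W(-23)*Q = (3 - 23)*(-4) = -20*(-4) = 80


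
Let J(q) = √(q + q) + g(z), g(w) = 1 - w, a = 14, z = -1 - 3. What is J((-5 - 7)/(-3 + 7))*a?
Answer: 70 + 14*I*√6 ≈ 70.0 + 34.293*I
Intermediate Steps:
z = -4
J(q) = 5 + √2*√q (J(q) = √(q + q) + (1 - 1*(-4)) = √(2*q) + (1 + 4) = √2*√q + 5 = 5 + √2*√q)
J((-5 - 7)/(-3 + 7))*a = (5 + √2*√((-5 - 7)/(-3 + 7)))*14 = (5 + √2*√(-12/4))*14 = (5 + √2*√(-12*¼))*14 = (5 + √2*√(-3))*14 = (5 + √2*(I*√3))*14 = (5 + I*√6)*14 = 70 + 14*I*√6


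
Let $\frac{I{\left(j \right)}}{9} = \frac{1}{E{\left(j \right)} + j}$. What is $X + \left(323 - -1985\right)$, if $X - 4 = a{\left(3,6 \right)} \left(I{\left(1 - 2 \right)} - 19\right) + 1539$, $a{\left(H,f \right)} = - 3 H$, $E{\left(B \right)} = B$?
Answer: $\frac{8125}{2} \approx 4062.5$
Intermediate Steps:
$I{\left(j \right)} = \frac{9}{2 j}$ ($I{\left(j \right)} = \frac{9}{j + j} = \frac{9}{2 j}$)
$X = \frac{3509}{2}$ ($X = 4 + \left(\left(-3\right) 3 \left(\frac{9}{2 \left(1 - 2\right)} - 19\right) + 1539\right) = 4 + \left(- 9 \left(\frac{9}{2 \left(-1\right)} - 19\right) + 1539\right) = 4 + \left(- 9 \left(\frac{9}{2} \left(-1\right) - 19\right) + 1539\right) = 4 + \left(- 9 \left(- \frac{9}{2} - 19\right) + 1539\right) = 4 + \left(\left(-9\right) \left(- \frac{47}{2}\right) + 1539\right) = 4 + \left(\frac{423}{2} + 1539\right) = 4 + \frac{3501}{2} = \frac{3509}{2} \approx 1754.5$)
$X + \left(323 - -1985\right) = \frac{3509}{2} + \left(323 - -1985\right) = \frac{3509}{2} + \left(323 + 1985\right) = \frac{3509}{2} + 2308 = \frac{8125}{2}$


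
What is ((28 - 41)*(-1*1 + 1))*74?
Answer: 0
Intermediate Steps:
((28 - 41)*(-1*1 + 1))*74 = -13*(-1 + 1)*74 = -13*0*74 = 0*74 = 0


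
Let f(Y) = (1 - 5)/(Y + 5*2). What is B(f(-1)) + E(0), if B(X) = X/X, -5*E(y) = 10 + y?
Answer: -1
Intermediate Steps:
f(Y) = -4/(10 + Y) (f(Y) = -4/(Y + 10) = -4/(10 + Y))
E(y) = -2 - y/5 (E(y) = -(10 + y)/5 = -2 - y/5)
B(X) = 1
B(f(-1)) + E(0) = 1 + (-2 - ⅕*0) = 1 + (-2 + 0) = 1 - 2 = -1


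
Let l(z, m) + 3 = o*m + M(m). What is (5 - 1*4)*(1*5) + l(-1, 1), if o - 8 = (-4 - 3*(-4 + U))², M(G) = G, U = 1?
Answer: 36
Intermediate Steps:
o = 33 (o = 8 + (-4 - 3*(-4 + 1))² = 8 + (-4 - 3*(-3))² = 8 + (-4 + 9)² = 8 + 5² = 8 + 25 = 33)
l(z, m) = -3 + 34*m (l(z, m) = -3 + (33*m + m) = -3 + 34*m)
(5 - 1*4)*(1*5) + l(-1, 1) = (5 - 1*4)*(1*5) + (-3 + 34*1) = (5 - 4)*5 + (-3 + 34) = 1*5 + 31 = 5 + 31 = 36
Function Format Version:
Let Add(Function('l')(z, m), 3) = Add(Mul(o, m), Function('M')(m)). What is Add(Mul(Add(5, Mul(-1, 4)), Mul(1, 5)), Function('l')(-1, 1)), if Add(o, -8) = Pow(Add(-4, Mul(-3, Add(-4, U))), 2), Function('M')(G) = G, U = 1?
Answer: 36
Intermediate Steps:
o = 33 (o = Add(8, Pow(Add(-4, Mul(-3, Add(-4, 1))), 2)) = Add(8, Pow(Add(-4, Mul(-3, -3)), 2)) = Add(8, Pow(Add(-4, 9), 2)) = Add(8, Pow(5, 2)) = Add(8, 25) = 33)
Function('l')(z, m) = Add(-3, Mul(34, m)) (Function('l')(z, m) = Add(-3, Add(Mul(33, m), m)) = Add(-3, Mul(34, m)))
Add(Mul(Add(5, Mul(-1, 4)), Mul(1, 5)), Function('l')(-1, 1)) = Add(Mul(Add(5, Mul(-1, 4)), Mul(1, 5)), Add(-3, Mul(34, 1))) = Add(Mul(Add(5, -4), 5), Add(-3, 34)) = Add(Mul(1, 5), 31) = Add(5, 31) = 36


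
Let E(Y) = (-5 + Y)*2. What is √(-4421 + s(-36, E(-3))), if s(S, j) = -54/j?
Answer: I*√70682/4 ≈ 66.465*I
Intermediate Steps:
E(Y) = -10 + 2*Y
√(-4421 + s(-36, E(-3))) = √(-4421 - 54/(-10 + 2*(-3))) = √(-4421 - 54/(-10 - 6)) = √(-4421 - 54/(-16)) = √(-4421 - 54*(-1/16)) = √(-4421 + 27/8) = √(-35341/8) = I*√70682/4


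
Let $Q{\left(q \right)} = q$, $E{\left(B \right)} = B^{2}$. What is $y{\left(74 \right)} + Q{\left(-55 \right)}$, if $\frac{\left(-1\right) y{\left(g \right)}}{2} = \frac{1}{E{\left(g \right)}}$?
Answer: $- \frac{150591}{2738} \approx -55.0$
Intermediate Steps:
$y{\left(g \right)} = - \frac{2}{g^{2}}$
$y{\left(74 \right)} + Q{\left(-55 \right)} = - \frac{2}{5476} - 55 = \left(-2\right) \frac{1}{5476} - 55 = - \frac{1}{2738} - 55 = - \frac{150591}{2738}$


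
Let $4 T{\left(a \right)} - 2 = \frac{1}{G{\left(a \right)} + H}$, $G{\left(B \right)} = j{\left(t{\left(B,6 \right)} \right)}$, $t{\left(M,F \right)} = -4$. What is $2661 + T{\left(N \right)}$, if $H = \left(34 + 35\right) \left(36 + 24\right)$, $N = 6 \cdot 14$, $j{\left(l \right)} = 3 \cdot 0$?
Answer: $\frac{44074441}{16560} \approx 2661.5$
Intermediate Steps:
$j{\left(l \right)} = 0$
$N = 84$
$G{\left(B \right)} = 0$
$H = 4140$ ($H = 69 \cdot 60 = 4140$)
$T{\left(a \right)} = \frac{8281}{16560}$ ($T{\left(a \right)} = \frac{1}{2} + \frac{1}{4 \left(0 + 4140\right)} = \frac{1}{2} + \frac{1}{4 \cdot 4140} = \frac{1}{2} + \frac{1}{4} \cdot \frac{1}{4140} = \frac{1}{2} + \frac{1}{16560} = \frac{8281}{16560}$)
$2661 + T{\left(N \right)} = 2661 + \frac{8281}{16560} = \frac{44074441}{16560}$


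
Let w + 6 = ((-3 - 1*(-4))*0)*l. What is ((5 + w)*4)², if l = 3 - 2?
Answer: 16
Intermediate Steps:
l = 1
w = -6 (w = -6 + ((-3 - 1*(-4))*0)*1 = -6 + ((-3 + 4)*0)*1 = -6 + (1*0)*1 = -6 + 0*1 = -6 + 0 = -6)
((5 + w)*4)² = ((5 - 6)*4)² = (-1*4)² = (-4)² = 16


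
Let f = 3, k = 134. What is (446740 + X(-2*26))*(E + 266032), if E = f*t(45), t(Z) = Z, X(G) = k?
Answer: 118943111958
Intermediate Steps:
X(G) = 134
E = 135 (E = 3*45 = 135)
(446740 + X(-2*26))*(E + 266032) = (446740 + 134)*(135 + 266032) = 446874*266167 = 118943111958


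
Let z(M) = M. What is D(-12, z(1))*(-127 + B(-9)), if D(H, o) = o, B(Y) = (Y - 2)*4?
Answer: -171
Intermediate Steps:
B(Y) = -8 + 4*Y (B(Y) = (-2 + Y)*4 = -8 + 4*Y)
D(-12, z(1))*(-127 + B(-9)) = 1*(-127 + (-8 + 4*(-9))) = 1*(-127 + (-8 - 36)) = 1*(-127 - 44) = 1*(-171) = -171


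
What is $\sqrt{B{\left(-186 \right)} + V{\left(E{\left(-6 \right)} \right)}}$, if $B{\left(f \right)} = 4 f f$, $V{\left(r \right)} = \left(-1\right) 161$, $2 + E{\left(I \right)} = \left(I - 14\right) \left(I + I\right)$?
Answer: $\sqrt{138223} \approx 371.78$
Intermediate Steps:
$E{\left(I \right)} = -2 + 2 I \left(-14 + I\right)$ ($E{\left(I \right)} = -2 + \left(I - 14\right) \left(I + I\right) = -2 + \left(-14 + I\right) 2 I = -2 + 2 I \left(-14 + I\right)$)
$V{\left(r \right)} = -161$
$B{\left(f \right)} = 4 f^{2}$
$\sqrt{B{\left(-186 \right)} + V{\left(E{\left(-6 \right)} \right)}} = \sqrt{4 \left(-186\right)^{2} - 161} = \sqrt{4 \cdot 34596 - 161} = \sqrt{138384 - 161} = \sqrt{138223}$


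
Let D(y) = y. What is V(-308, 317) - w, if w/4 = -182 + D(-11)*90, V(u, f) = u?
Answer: 4380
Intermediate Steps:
w = -4688 (w = 4*(-182 - 11*90) = 4*(-182 - 990) = 4*(-1172) = -4688)
V(-308, 317) - w = -308 - 1*(-4688) = -308 + 4688 = 4380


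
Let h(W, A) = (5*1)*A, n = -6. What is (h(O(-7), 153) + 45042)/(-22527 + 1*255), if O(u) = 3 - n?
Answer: -15269/7424 ≈ -2.0567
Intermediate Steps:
O(u) = 9 (O(u) = 3 - 1*(-6) = 3 + 6 = 9)
h(W, A) = 5*A
(h(O(-7), 153) + 45042)/(-22527 + 1*255) = (5*153 + 45042)/(-22527 + 1*255) = (765 + 45042)/(-22527 + 255) = 45807/(-22272) = 45807*(-1/22272) = -15269/7424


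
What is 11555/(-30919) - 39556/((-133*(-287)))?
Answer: -33961181/24085901 ≈ -1.4100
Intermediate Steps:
11555/(-30919) - 39556/((-133*(-287))) = 11555*(-1/30919) - 39556/38171 = -11555/30919 - 39556*1/38171 = -11555/30919 - 39556/38171 = -33961181/24085901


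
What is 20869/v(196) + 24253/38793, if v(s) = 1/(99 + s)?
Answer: 238823503768/38793 ≈ 6.1564e+6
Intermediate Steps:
20869/v(196) + 24253/38793 = 20869/(1/(99 + 196)) + 24253/38793 = 20869/(1/295) + 24253*(1/38793) = 20869/(1/295) + 24253/38793 = 20869*295 + 24253/38793 = 6156355 + 24253/38793 = 238823503768/38793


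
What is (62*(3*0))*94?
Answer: 0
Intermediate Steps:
(62*(3*0))*94 = (62*0)*94 = 0*94 = 0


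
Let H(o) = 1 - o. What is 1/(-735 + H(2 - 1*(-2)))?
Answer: -1/738 ≈ -0.0013550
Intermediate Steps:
1/(-735 + H(2 - 1*(-2))) = 1/(-735 + (1 - (2 - 1*(-2)))) = 1/(-735 + (1 - (2 + 2))) = 1/(-735 + (1 - 1*4)) = 1/(-735 + (1 - 4)) = 1/(-735 - 3) = 1/(-738) = -1/738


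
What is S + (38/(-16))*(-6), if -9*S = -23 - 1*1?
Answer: 203/12 ≈ 16.917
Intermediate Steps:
S = 8/3 (S = -(-23 - 1*1)/9 = -(-23 - 1)/9 = -⅑*(-24) = 8/3 ≈ 2.6667)
S + (38/(-16))*(-6) = 8/3 + (38/(-16))*(-6) = 8/3 + (38*(-1/16))*(-6) = 8/3 - 19/8*(-6) = 8/3 + 57/4 = 203/12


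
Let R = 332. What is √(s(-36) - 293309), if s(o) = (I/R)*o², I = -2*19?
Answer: I*√2021627597/83 ≈ 541.72*I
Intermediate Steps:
I = -38
s(o) = -19*o²/166 (s(o) = (-38/332)*o² = (-38*1/332)*o² = -19*o²/166)
√(s(-36) - 293309) = √(-19/166*(-36)² - 293309) = √(-19/166*1296 - 293309) = √(-12312/83 - 293309) = √(-24356959/83) = I*√2021627597/83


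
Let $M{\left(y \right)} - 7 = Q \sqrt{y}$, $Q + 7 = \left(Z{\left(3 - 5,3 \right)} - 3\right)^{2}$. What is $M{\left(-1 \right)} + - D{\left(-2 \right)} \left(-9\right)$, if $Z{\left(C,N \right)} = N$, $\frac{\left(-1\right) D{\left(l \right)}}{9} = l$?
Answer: $169 - 7 i \approx 169.0 - 7.0 i$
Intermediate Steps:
$D{\left(l \right)} = - 9 l$
$Q = -7$ ($Q = -7 + \left(3 - 3\right)^{2} = -7 + 0^{2} = -7 + 0 = -7$)
$M{\left(y \right)} = 7 - 7 \sqrt{y}$
$M{\left(-1 \right)} + - D{\left(-2 \right)} \left(-9\right) = \left(7 - 7 \sqrt{-1}\right) + - \left(-9\right) \left(-2\right) \left(-9\right) = \left(7 - 7 i\right) + \left(-1\right) 18 \left(-9\right) = \left(7 - 7 i\right) - -162 = \left(7 - 7 i\right) + 162 = 169 - 7 i$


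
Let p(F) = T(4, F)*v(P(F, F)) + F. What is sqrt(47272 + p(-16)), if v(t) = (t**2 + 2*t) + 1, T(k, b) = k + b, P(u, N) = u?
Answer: 2*sqrt(11139) ≈ 211.08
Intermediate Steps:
T(k, b) = b + k
v(t) = 1 + t**2 + 2*t
p(F) = F + (4 + F)*(1 + F**2 + 2*F) (p(F) = (F + 4)*(1 + F**2 + 2*F) + F = (4 + F)*(1 + F**2 + 2*F) + F = F + (4 + F)*(1 + F**2 + 2*F))
sqrt(47272 + p(-16)) = sqrt(47272 + (-16 + (4 - 16)*(1 + (-16)**2 + 2*(-16)))) = sqrt(47272 + (-16 - 12*(1 + 256 - 32))) = sqrt(47272 + (-16 - 12*225)) = sqrt(47272 + (-16 - 2700)) = sqrt(47272 - 2716) = sqrt(44556) = 2*sqrt(11139)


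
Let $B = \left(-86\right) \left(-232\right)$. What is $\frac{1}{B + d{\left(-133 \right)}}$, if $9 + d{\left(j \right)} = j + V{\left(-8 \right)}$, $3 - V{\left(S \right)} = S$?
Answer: $\frac{1}{19821} \approx 5.0452 \cdot 10^{-5}$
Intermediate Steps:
$V{\left(S \right)} = 3 - S$
$d{\left(j \right)} = 2 + j$ ($d{\left(j \right)} = -9 + \left(j + \left(3 - -8\right)\right) = -9 + \left(j + \left(3 + 8\right)\right) = -9 + \left(j + 11\right) = -9 + \left(11 + j\right) = 2 + j$)
$B = 19952$
$\frac{1}{B + d{\left(-133 \right)}} = \frac{1}{19952 + \left(2 - 133\right)} = \frac{1}{19952 - 131} = \frac{1}{19821}$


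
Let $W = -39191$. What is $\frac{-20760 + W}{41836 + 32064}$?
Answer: $- \frac{59951}{73900} \approx -0.81124$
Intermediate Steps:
$\frac{-20760 + W}{41836 + 32064} = \frac{-20760 - 39191}{41836 + 32064} = - \frac{59951}{73900}$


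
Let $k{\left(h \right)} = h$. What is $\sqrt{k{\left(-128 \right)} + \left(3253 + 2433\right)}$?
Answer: $\sqrt{5558} \approx 74.552$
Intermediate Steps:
$\sqrt{k{\left(-128 \right)} + \left(3253 + 2433\right)} = \sqrt{-128 + \left(3253 + 2433\right)} = \sqrt{-128 + 5686} = \sqrt{5558}$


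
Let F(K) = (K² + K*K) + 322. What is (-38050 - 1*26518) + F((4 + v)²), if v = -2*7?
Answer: -44246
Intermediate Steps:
v = -14
F(K) = 322 + 2*K² (F(K) = (K² + K²) + 322 = 2*K² + 322 = 322 + 2*K²)
(-38050 - 1*26518) + F((4 + v)²) = (-38050 - 1*26518) + (322 + 2*((4 - 14)²)²) = (-38050 - 26518) + (322 + 2*((-10)²)²) = -64568 + (322 + 2*100²) = -64568 + (322 + 2*10000) = -64568 + (322 + 20000) = -64568 + 20322 = -44246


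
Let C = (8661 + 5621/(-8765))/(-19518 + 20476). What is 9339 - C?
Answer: 39171230443/4198435 ≈ 9330.0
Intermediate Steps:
C = 37954022/4198435 (C = (8661 + 5621*(-1/8765))/958 = (8661 - 5621/8765)*(1/958) = (75908044/8765)*(1/958) = 37954022/4198435 ≈ 9.0400)
9339 - C = 9339 - 1*37954022/4198435 = 9339 - 37954022/4198435 = 39171230443/4198435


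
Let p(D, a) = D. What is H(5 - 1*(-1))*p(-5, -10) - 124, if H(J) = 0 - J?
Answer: -94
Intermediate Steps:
H(J) = -J
H(5 - 1*(-1))*p(-5, -10) - 124 = -(5 - 1*(-1))*(-5) - 124 = -(5 + 1)*(-5) - 124 = -1*6*(-5) - 124 = -6*(-5) - 124 = 30 - 124 = -94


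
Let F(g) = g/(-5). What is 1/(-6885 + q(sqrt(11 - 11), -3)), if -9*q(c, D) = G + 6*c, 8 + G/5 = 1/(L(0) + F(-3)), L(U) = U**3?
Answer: -27/185800 ≈ -0.00014532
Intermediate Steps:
F(g) = -g/5 (F(g) = g*(-1/5) = -g/5)
G = -95/3 (G = -40 + 5/(0**3 - 1/5*(-3)) = -40 + 5/(0 + 3/5) = -40 + 5/(3/5) = -40 + 5*(5/3) = -40 + 25/3 = -95/3 ≈ -31.667)
q(c, D) = 95/27 - 2*c/3 (q(c, D) = -(-95/3 + 6*c)/9 = 95/27 - 2*c/3)
1/(-6885 + q(sqrt(11 - 11), -3)) = 1/(-6885 + (95/27 - 2*sqrt(11 - 11)/3)) = 1/(-6885 + (95/27 - 2*sqrt(0)/3)) = 1/(-6885 + (95/27 - 2/3*0)) = 1/(-6885 + (95/27 + 0)) = 1/(-6885 + 95/27) = 1/(-185800/27) = -27/185800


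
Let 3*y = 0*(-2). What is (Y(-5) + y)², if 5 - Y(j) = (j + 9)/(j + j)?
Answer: 729/25 ≈ 29.160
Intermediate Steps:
Y(j) = 5 - (9 + j)/(2*j) (Y(j) = 5 - (j + 9)/(j + j) = 5 - (9 + j)/(2*j))
y = 0 (y = (0*(-2))/3 = (⅓)*0 = 0)
(Y(-5) + y)² = ((9/2)*(-1 - 5)/(-5) + 0)² = ((9/2)*(-⅕)*(-6) + 0)² = (27/5 + 0)² = (27/5)² = 729/25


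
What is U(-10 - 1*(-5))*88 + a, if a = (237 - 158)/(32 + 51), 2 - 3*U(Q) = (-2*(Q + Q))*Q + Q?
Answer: 781765/249 ≈ 3139.6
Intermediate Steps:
U(Q) = ⅔ - Q/3 + 4*Q²/3 (U(Q) = ⅔ - ((-2*(Q + Q))*Q + Q)/3 = ⅔ - ((-4*Q)*Q + Q)/3 = ⅔ - (-4*Q² + Q)/3 = ⅔ - (Q - 4*Q²)/3 = ⅔ + (-Q/3 + 4*Q²/3) = ⅔ - Q/3 + 4*Q²/3)
a = 79/83 ≈ 0.95181
U(-10 - 1*(-5))*88 + a = (⅔ - (-10 - 1*(-5))/3 + 4*(-10 - 1*(-5))²/3)*88 + 79/83 = (⅔ - (-10 + 5)/3 + 4*(-10 + 5)²/3)*88 + 79/83 = (⅔ - ⅓*(-5) + (4/3)*(-5)²)*88 + 79/83 = (⅔ + 5/3 + (4/3)*25)*88 + 79/83 = (⅔ + 5/3 + 100/3)*88 + 79/83 = (107/3)*88 + 79/83 = 9416/3 + 79/83 = 781765/249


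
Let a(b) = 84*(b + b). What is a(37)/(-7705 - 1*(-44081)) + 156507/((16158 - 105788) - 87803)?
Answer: -573771888/806787851 ≈ -0.71118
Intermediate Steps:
a(b) = 168*b (a(b) = 84*(2*b) = 168*b)
a(37)/(-7705 - 1*(-44081)) + 156507/((16158 - 105788) - 87803) = (168*37)/(-7705 - 1*(-44081)) + 156507/((16158 - 105788) - 87803) = 6216/(-7705 + 44081) + 156507/(-89630 - 87803) = 6216/36376 + 156507/(-177433) = 6216*(1/36376) + 156507*(-1/177433) = 777/4547 - 156507/177433 = -573771888/806787851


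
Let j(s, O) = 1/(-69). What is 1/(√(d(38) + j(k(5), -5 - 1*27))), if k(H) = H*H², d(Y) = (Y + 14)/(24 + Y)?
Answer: √3771057/1763 ≈ 1.1015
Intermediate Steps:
d(Y) = (14 + Y)/(24 + Y)
k(H) = H³
j(s, O) = -1/69
1/(√(d(38) + j(k(5), -5 - 1*27))) = 1/(√((14 + 38)/(24 + 38) - 1/69)) = 1/(√(52/62 - 1/69)) = 1/(√((1/62)*52 - 1/69)) = 1/(√(26/31 - 1/69)) = 1/(√(1763/2139)) = 1/(√3771057/2139) = √3771057/1763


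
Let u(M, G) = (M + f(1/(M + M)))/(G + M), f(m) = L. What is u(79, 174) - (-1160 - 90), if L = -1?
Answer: 316328/253 ≈ 1250.3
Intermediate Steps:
f(m) = -1
u(M, G) = (-1 + M)/(G + M) (u(M, G) = (M - 1)/(G + M) = (-1 + M)/(G + M))
u(79, 174) - (-1160 - 90) = (-1 + 79)/(174 + 79) - (-1160 - 90) = 78/253 - 1*(-1250) = (1/253)*78 + 1250 = 78/253 + 1250 = 316328/253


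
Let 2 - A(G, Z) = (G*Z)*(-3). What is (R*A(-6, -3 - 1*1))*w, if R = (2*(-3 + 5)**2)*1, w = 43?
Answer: 25456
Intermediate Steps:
A(G, Z) = 2 + 3*G*Z (A(G, Z) = 2 - G*Z*(-3) = 2 - (-3)*G*Z = 2 + 3*G*Z)
R = 8 (R = (2*2**2)*1 = (2*4)*1 = 8*1 = 8)
(R*A(-6, -3 - 1*1))*w = (8*(2 + 3*(-6)*(-3 - 1*1)))*43 = (8*(2 + 3*(-6)*(-3 - 1)))*43 = (8*(2 + 3*(-6)*(-4)))*43 = (8*(2 + 72))*43 = (8*74)*43 = 592*43 = 25456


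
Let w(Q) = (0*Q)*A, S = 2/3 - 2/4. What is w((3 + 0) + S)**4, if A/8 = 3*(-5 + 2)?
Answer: 0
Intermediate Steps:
A = -72 (A = 8*(3*(-5 + 2)) = 8*(3*(-3)) = 8*(-9) = -72)
S = 1/6 (S = 2*(1/3) - 2*1/4 = 2/3 - 1/2 = 1/6 ≈ 0.16667)
w(Q) = 0 (w(Q) = (0*Q)*(-72) = 0*(-72) = 0)
w((3 + 0) + S)**4 = 0**4 = 0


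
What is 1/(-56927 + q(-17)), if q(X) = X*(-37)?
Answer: -1/56298 ≈ -1.7763e-5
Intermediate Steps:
q(X) = -37*X
1/(-56927 + q(-17)) = 1/(-56927 - 37*(-17)) = 1/(-56927 + 629) = 1/(-56298) = -1/56298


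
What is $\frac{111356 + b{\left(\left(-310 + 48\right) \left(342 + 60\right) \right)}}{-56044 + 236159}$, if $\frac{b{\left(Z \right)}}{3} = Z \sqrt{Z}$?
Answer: $\frac{111356}{180115} - \frac{631944 i \sqrt{26331}}{180115} \approx 0.61825 - 569.33 i$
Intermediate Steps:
$b{\left(Z \right)} = 3 Z^{\frac{3}{2}}$ ($b{\left(Z \right)} = 3 Z \sqrt{Z} = 3 Z^{\frac{3}{2}}$)
$\frac{111356 + b{\left(\left(-310 + 48\right) \left(342 + 60\right) \right)}}{-56044 + 236159} = \frac{111356 + 3 \left(\left(-310 + 48\right) \left(342 + 60\right)\right)^{\frac{3}{2}}}{-56044 + 236159} = \frac{111356 + 3 \left(\left(-262\right) 402\right)^{\frac{3}{2}}}{180115} = \left(111356 + 3 \left(-105324\right)^{\frac{3}{2}}\right) \frac{1}{180115} = \left(111356 + 3 \left(- 210648 i \sqrt{26331}\right)\right) \frac{1}{180115} = \left(111356 - 631944 i \sqrt{26331}\right) \frac{1}{180115} = \frac{111356}{180115} - \frac{631944 i \sqrt{26331}}{180115}$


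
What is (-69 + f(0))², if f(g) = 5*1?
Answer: 4096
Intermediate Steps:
f(g) = 5
(-69 + f(0))² = (-69 + 5)² = (-64)² = 4096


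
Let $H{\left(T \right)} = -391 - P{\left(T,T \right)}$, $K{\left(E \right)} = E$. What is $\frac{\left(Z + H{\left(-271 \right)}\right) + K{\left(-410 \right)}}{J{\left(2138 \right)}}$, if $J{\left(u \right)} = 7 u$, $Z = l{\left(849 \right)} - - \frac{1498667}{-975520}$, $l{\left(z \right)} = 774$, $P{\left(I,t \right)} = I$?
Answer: $\frac{236528213}{14599632320} \approx 0.016201$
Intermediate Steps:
$Z = \frac{753553813}{975520}$ ($Z = 774 - - \frac{1498667}{-975520} = 774 - \left(-1498667\right) \left(- \frac{1}{975520}\right) = 774 - \frac{1498667}{975520} = \frac{753553813}{975520} \approx 772.46$)
$H{\left(T \right)} = -391 - T$
$\frac{\left(Z + H{\left(-271 \right)}\right) + K{\left(-410 \right)}}{J{\left(2138 \right)}} = \frac{\left(\frac{753553813}{975520} - 120\right) - 410}{7 \cdot 2138} = \frac{\left(\frac{753553813}{975520} + \left(-391 + 271\right)\right) - 410}{14966} = \left(\left(\frac{753553813}{975520} - 120\right) - 410\right) \frac{1}{14966} = \left(\frac{636491413}{975520} - 410\right) \frac{1}{14966} = \frac{236528213}{975520} \cdot \frac{1}{14966} = \frac{236528213}{14599632320}$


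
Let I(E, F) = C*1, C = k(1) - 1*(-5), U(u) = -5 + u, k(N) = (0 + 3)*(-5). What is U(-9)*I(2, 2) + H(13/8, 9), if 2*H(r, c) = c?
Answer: 289/2 ≈ 144.50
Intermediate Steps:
k(N) = -15 (k(N) = 3*(-5) = -15)
H(r, c) = c/2
C = -10 (C = -15 - 1*(-5) = -15 + 5 = -10)
I(E, F) = -10 (I(E, F) = -10*1 = -10)
U(-9)*I(2, 2) + H(13/8, 9) = (-5 - 9)*(-10) + (1/2)*9 = -14*(-10) + 9/2 = 140 + 9/2 = 289/2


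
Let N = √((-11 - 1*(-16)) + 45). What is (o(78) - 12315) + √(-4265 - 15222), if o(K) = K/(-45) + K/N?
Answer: -184751/15 + 39*√2/5 + I*√19487 ≈ -12306.0 + 139.6*I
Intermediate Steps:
N = 5*√2 (N = √((-11 + 16) + 45) = √(5 + 45) = √50 = 5*√2 ≈ 7.0711)
o(K) = -K/45 + K*√2/10 (o(K) = K/(-45) + K/((5*√2)) = K*(-1/45) + K*(√2/10) = -K/45 + K*√2/10)
(o(78) - 12315) + √(-4265 - 15222) = ((1/90)*78*(-2 + 9*√2) - 12315) + √(-4265 - 15222) = ((-26/15 + 39*√2/5) - 12315) + √(-19487) = (-184751/15 + 39*√2/5) + I*√19487 = -184751/15 + 39*√2/5 + I*√19487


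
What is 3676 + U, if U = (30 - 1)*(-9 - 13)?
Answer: 3038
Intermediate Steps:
U = -638 (U = 29*(-22) = -638)
3676 + U = 3676 - 638 = 3038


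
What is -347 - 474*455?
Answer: -216017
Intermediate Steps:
-347 - 474*455 = -347 - 215670 = -216017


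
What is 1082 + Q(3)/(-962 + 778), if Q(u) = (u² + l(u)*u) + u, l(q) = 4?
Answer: 24883/23 ≈ 1081.9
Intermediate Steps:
Q(u) = u² + 5*u (Q(u) = (u² + 4*u) + u = u² + 5*u)
1082 + Q(3)/(-962 + 778) = 1082 + (3*(5 + 3))/(-962 + 778) = 1082 + (3*8)/(-184) = 1082 - 1/184*24 = 1082 - 3/23 = 24883/23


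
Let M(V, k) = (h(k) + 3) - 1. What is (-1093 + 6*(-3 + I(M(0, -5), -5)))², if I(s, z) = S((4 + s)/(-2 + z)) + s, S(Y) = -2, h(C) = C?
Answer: 1301881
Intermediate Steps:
M(V, k) = 2 + k (M(V, k) = (k + 3) - 1 = (3 + k) - 1 = 2 + k)
I(s, z) = -2 + s
(-1093 + 6*(-3 + I(M(0, -5), -5)))² = (-1093 + 6*(-3 + (-2 + (2 - 5))))² = (-1093 + 6*(-3 + (-2 - 3)))² = (-1093 + 6*(-3 - 5))² = (-1093 + 6*(-8))² = (-1093 - 48)² = (-1141)² = 1301881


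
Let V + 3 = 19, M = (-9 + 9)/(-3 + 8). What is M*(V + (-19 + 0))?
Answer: 0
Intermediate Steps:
M = 0 (M = 0/5 = 0*(⅕) = 0)
V = 16 (V = -3 + 19 = 16)
M*(V + (-19 + 0)) = 0*(16 + (-19 + 0)) = 0*(16 - 19) = 0*(-3) = 0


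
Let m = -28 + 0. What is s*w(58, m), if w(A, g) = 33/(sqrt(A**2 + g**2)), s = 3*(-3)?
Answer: -297*sqrt(1037)/2074 ≈ -4.6114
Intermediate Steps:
s = -9
m = -28
w(A, g) = 33/sqrt(A**2 + g**2)
s*w(58, m) = -297/sqrt(58**2 + (-28)**2) = -297/sqrt(3364 + 784) = -297/sqrt(4148) = -297*sqrt(1037)/2074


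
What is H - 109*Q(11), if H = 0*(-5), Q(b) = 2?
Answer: -218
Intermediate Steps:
H = 0
H - 109*Q(11) = 0 - 109*2 = 0 - 218 = -218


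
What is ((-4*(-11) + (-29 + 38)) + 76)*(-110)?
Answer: -14190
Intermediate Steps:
((-4*(-11) + (-29 + 38)) + 76)*(-110) = ((44 + 9) + 76)*(-110) = (53 + 76)*(-110) = 129*(-110) = -14190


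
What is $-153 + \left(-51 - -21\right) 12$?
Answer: $-513$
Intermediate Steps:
$-153 + \left(-51 - -21\right) 12 = -153 + \left(-51 + 21\right) 12 = -153 - 360 = -513$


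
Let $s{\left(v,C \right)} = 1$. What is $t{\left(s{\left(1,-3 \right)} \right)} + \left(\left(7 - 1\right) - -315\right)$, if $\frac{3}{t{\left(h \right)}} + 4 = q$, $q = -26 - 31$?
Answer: $\frac{19578}{61} \approx 320.95$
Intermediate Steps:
$q = -57$
$t{\left(h \right)} = - \frac{3}{61}$ ($t{\left(h \right)} = \frac{3}{-4 - 57} = \frac{3}{-61} = 3 \left(- \frac{1}{61}\right) = - \frac{3}{61}$)
$t{\left(s{\left(1,-3 \right)} \right)} + \left(\left(7 - 1\right) - -315\right) = - \frac{3}{61} + \left(\left(7 - 1\right) - -315\right) = - \frac{3}{61} + \left(\left(7 - 1\right) + 315\right) = - \frac{3}{61} + \left(6 + 315\right) = - \frac{3}{61} + 321 = \frac{19578}{61}$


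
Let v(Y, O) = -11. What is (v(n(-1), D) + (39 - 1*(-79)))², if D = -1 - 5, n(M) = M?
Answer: 11449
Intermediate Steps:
D = -6
(v(n(-1), D) + (39 - 1*(-79)))² = (-11 + (39 - 1*(-79)))² = (-11 + (39 + 79))² = (-11 + 118)² = 107² = 11449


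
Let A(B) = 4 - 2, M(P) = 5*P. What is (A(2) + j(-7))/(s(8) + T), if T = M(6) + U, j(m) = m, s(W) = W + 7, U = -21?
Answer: -5/24 ≈ -0.20833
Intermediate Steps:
s(W) = 7 + W
A(B) = 2
T = 9 (T = 5*6 - 21 = 30 - 21 = 9)
(A(2) + j(-7))/(s(8) + T) = (2 - 7)/((7 + 8) + 9) = -5/(15 + 9) = -5/24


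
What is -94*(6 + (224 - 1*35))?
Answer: -18330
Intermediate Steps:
-94*(6 + (224 - 1*35)) = -94*(6 + (224 - 35)) = -94*(6 + 189) = -94*195 = -18330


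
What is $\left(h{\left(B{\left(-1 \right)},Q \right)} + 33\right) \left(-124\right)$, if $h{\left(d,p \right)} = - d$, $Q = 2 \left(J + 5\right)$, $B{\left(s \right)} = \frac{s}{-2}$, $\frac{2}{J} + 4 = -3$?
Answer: $-4030$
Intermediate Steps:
$J = - \frac{2}{7}$ ($J = \frac{2}{-4 - 3} = \frac{2}{-7} = 2 \left(- \frac{1}{7}\right) = - \frac{2}{7} \approx -0.28571$)
$B{\left(s \right)} = - \frac{s}{2}$ ($B{\left(s \right)} = s \left(- \frac{1}{2}\right) = - \frac{s}{2}$)
$Q = \frac{66}{7}$ ($Q = 2 \left(- \frac{2}{7} + 5\right) = 2 \cdot \frac{33}{7} = \frac{66}{7} \approx 9.4286$)
$\left(h{\left(B{\left(-1 \right)},Q \right)} + 33\right) \left(-124\right) = \left(- \frac{\left(-1\right) \left(-1\right)}{2} + 33\right) \left(-124\right) = \left(\left(-1\right) \frac{1}{2} + 33\right) \left(-124\right) = \left(- \frac{1}{2} + 33\right) \left(-124\right) = \frac{65}{2} \left(-124\right) = -4030$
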